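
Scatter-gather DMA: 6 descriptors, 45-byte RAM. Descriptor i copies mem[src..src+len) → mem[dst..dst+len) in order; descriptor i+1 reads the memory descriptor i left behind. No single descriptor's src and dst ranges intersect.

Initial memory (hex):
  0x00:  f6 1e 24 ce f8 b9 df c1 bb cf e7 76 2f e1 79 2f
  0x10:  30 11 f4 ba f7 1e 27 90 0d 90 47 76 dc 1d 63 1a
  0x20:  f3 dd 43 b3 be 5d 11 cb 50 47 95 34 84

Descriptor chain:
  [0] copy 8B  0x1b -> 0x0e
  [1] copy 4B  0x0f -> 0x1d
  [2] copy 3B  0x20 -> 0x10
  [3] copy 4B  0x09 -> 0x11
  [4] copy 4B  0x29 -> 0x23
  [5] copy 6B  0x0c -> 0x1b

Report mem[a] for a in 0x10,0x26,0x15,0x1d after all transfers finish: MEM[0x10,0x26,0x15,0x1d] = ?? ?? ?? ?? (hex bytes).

[0] 0x1b->0x0e len=8 : 76 dc 1d 63 1a f3 dd 43
[1] 0x0f->0x1d len=4 : dc 1d 63 1a
[2] 0x20->0x10 len=3 : 1a dd 43
[3] 0x09->0x11 len=4 : cf e7 76 2f
[4] 0x29->0x23 len=4 : 47 95 34 84
[5] 0x0c->0x1b len=6 : 2f e1 76 dc 1a cf
query mem[0x10]=0x1a, mem[0x26]=0x84, mem[0x15]=0x43, mem[0x1d]=0x76

MEM[0x10,0x26,0x15,0x1d] = 1a 84 43 76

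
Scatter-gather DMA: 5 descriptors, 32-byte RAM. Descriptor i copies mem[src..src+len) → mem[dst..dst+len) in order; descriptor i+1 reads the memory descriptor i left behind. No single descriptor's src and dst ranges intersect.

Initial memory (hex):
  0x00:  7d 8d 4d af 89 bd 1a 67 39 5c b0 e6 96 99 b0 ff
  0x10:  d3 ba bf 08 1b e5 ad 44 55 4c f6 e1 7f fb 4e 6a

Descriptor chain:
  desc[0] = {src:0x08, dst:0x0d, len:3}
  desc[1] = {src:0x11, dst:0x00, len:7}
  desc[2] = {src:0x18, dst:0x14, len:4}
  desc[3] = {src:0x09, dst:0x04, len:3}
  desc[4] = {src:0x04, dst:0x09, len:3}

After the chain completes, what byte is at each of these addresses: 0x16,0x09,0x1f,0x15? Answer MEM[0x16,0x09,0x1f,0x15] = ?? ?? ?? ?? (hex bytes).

MEM[0x16,0x09,0x1f,0x15] = f6 5c 6a 4c

[0] 0x08->0x0d len=3 : 39 5c b0
[1] 0x11->0x00 len=7 : ba bf 08 1b e5 ad 44
[2] 0x18->0x14 len=4 : 55 4c f6 e1
[3] 0x09->0x04 len=3 : 5c b0 e6
[4] 0x04->0x09 len=3 : 5c b0 e6
query mem[0x16]=0xf6, mem[0x09]=0x5c, mem[0x1f]=0x6a, mem[0x15]=0x4c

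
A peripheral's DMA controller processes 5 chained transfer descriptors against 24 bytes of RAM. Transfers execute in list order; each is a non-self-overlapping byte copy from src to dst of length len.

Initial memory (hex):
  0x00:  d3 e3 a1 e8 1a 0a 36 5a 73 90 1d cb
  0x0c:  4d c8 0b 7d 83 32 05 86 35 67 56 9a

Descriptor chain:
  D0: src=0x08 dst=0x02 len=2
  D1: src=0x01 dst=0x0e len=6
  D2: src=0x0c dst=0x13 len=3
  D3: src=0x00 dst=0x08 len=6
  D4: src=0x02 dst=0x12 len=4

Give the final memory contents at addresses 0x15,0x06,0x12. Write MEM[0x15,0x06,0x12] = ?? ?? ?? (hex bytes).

#0 dst[0x02+2] := {0x73,0x90}
#1 dst[0x0e+6] := {0xe3,0x73,0x90,0x1a,0x0a,0x36}
#2 dst[0x13+3] := {0x4d,0xc8,0xe3}
#3 dst[0x08+6] := {0xd3,0xe3,0x73,0x90,0x1a,0x0a}
#4 dst[0x12+4] := {0x73,0x90,0x1a,0x0a}
query mem[0x15]=0x0a, mem[0x06]=0x36, mem[0x12]=0x73

MEM[0x15,0x06,0x12] = 0a 36 73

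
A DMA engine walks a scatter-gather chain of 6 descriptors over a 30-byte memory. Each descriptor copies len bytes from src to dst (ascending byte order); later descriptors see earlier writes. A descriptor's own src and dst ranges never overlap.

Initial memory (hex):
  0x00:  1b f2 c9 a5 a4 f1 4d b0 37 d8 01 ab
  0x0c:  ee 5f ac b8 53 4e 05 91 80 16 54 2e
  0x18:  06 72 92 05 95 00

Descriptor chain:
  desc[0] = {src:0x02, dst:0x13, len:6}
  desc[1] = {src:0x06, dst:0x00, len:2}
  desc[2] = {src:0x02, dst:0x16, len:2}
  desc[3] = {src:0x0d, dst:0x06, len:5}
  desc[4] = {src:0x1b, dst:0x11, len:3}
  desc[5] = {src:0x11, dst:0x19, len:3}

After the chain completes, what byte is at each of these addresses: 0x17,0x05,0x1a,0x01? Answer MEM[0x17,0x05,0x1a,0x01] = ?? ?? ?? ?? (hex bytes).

#0 dst[0x13+6] := {0xc9,0xa5,0xa4,0xf1,0x4d,0xb0}
#1 dst[0x00+2] := {0x4d,0xb0}
#2 dst[0x16+2] := {0xc9,0xa5}
#3 dst[0x06+5] := {0x5f,0xac,0xb8,0x53,0x4e}
#4 dst[0x11+3] := {0x05,0x95,0x00}
#5 dst[0x19+3] := {0x05,0x95,0x00}
query mem[0x17]=0xa5, mem[0x05]=0xf1, mem[0x1a]=0x95, mem[0x01]=0xb0

MEM[0x17,0x05,0x1a,0x01] = a5 f1 95 b0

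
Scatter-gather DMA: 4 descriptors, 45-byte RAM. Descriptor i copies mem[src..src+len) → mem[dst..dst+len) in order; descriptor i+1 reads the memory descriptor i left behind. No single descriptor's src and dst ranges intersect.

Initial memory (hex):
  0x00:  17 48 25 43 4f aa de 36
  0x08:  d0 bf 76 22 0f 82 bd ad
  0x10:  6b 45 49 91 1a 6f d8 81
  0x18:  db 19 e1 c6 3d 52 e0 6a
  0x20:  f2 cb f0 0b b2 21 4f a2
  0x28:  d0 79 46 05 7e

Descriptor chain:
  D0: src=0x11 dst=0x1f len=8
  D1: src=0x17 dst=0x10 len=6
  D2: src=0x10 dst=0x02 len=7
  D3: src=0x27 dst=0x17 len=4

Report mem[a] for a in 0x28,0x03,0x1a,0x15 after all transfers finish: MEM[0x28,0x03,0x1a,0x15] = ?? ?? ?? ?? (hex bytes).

MEM[0x28,0x03,0x1a,0x15] = d0 db 46 3d

#0 dst[0x1f+8] := {0x45,0x49,0x91,0x1a,0x6f,0xd8,0x81,0xdb}
#1 dst[0x10+6] := {0x81,0xdb,0x19,0xe1,0xc6,0x3d}
#2 dst[0x02+7] := {0x81,0xdb,0x19,0xe1,0xc6,0x3d,0xd8}
#3 dst[0x17+4] := {0xa2,0xd0,0x79,0x46}
query mem[0x28]=0xd0, mem[0x03]=0xdb, mem[0x1a]=0x46, mem[0x15]=0x3d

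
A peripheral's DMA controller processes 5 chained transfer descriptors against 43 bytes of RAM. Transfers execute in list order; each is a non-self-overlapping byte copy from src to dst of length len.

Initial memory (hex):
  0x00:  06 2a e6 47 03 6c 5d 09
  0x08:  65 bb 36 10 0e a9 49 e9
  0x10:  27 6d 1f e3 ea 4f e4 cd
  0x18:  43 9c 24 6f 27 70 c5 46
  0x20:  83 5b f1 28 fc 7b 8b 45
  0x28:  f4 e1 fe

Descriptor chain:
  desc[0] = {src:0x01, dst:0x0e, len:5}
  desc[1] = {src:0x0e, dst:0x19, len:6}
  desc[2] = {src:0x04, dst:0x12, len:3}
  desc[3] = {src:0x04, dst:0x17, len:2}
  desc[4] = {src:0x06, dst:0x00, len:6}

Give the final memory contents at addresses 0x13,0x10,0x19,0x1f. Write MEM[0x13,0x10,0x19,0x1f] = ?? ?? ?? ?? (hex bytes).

MEM[0x13,0x10,0x19,0x1f] = 6c 47 2a 46

#0 dst[0x0e+5] := {0x2a,0xe6,0x47,0x03,0x6c}
#1 dst[0x19+6] := {0x2a,0xe6,0x47,0x03,0x6c,0xe3}
#2 dst[0x12+3] := {0x03,0x6c,0x5d}
#3 dst[0x17+2] := {0x03,0x6c}
#4 dst[0x00+6] := {0x5d,0x09,0x65,0xbb,0x36,0x10}
query mem[0x13]=0x6c, mem[0x10]=0x47, mem[0x19]=0x2a, mem[0x1f]=0x46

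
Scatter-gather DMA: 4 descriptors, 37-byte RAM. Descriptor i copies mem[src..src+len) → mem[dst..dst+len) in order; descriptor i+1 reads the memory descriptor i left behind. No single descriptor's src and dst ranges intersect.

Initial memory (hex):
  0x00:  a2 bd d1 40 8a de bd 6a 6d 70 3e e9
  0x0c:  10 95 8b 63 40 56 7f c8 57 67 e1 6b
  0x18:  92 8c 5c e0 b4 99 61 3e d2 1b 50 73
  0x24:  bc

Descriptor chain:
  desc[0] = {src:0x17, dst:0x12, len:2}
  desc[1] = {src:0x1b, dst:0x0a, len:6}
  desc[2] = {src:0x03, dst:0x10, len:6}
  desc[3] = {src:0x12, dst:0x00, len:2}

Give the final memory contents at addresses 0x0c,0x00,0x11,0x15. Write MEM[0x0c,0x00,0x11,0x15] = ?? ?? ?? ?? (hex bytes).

MEM[0x0c,0x00,0x11,0x15] = 99 de 8a 6d

  after D0: wrote 2B at 0x12 = 6b92
  after D1: wrote 6B at 0x0a = e0b499613ed2
  after D2: wrote 6B at 0x10 = 408adebd6a6d
  after D3: wrote 2B at 0x00 = debd
query mem[0x0c]=0x99, mem[0x00]=0xde, mem[0x11]=0x8a, mem[0x15]=0x6d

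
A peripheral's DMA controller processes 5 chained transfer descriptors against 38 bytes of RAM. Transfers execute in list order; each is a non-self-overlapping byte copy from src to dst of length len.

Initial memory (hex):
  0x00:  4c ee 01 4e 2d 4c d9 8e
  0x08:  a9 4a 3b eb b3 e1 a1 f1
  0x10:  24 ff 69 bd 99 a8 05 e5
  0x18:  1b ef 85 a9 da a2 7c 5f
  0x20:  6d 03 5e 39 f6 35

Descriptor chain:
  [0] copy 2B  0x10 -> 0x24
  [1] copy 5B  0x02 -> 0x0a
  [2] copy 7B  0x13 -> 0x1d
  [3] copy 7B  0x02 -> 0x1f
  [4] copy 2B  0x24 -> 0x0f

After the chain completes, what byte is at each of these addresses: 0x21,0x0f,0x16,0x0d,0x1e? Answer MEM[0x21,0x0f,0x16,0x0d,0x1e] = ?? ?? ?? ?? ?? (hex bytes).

  after D0: wrote 2B at 0x24 = 24ff
  after D1: wrote 5B at 0x0a = 014e2d4cd9
  after D2: wrote 7B at 0x1d = bd99a805e51bef
  after D3: wrote 7B at 0x1f = 014e2d4cd98ea9
  after D4: wrote 2B at 0x0f = 8ea9
query mem[0x21]=0x2d, mem[0x0f]=0x8e, mem[0x16]=0x05, mem[0x0d]=0x4c, mem[0x1e]=0x99

MEM[0x21,0x0f,0x16,0x0d,0x1e] = 2d 8e 05 4c 99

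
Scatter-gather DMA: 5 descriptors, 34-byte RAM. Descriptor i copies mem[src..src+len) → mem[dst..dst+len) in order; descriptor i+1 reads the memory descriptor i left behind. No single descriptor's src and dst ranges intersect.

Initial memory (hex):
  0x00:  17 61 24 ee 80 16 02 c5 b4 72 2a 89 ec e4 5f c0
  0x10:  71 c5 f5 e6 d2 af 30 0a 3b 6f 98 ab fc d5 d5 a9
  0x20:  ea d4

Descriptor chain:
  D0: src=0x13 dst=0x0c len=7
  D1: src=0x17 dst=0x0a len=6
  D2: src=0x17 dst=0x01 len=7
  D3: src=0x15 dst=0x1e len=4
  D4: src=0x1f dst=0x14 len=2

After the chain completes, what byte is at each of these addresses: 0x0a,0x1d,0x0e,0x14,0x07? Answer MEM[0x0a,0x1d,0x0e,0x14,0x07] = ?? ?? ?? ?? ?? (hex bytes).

MEM[0x0a,0x1d,0x0e,0x14,0x07] = 0a d5 ab 30 d5

  after D0: wrote 7B at 0x0c = e6d2af300a3b6f
  after D1: wrote 6B at 0x0a = 0a3b6f98abfc
  after D2: wrote 7B at 0x01 = 0a3b6f98abfcd5
  after D3: wrote 4B at 0x1e = af300a3b
  after D4: wrote 2B at 0x14 = 300a
query mem[0x0a]=0x0a, mem[0x1d]=0xd5, mem[0x0e]=0xab, mem[0x14]=0x30, mem[0x07]=0xd5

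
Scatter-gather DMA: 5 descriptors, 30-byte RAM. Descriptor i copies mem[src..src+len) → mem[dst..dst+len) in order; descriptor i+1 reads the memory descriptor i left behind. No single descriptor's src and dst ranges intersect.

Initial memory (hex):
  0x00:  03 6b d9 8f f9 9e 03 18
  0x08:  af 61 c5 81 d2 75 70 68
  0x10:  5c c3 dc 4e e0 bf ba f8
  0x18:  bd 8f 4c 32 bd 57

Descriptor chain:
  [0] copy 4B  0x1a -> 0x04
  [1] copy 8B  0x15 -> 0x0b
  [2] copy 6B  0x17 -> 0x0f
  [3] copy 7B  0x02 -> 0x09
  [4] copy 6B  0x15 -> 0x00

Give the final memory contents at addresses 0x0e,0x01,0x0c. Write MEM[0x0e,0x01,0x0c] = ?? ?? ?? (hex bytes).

MEM[0x0e,0x01,0x0c] = 57 ba 32

  after D0: wrote 4B at 0x04 = 4c32bd57
  after D1: wrote 8B at 0x0b = bfbaf8bd8f4c32bd
  after D2: wrote 6B at 0x0f = f8bd8f4c32bd
  after D3: wrote 7B at 0x09 = d98f4c32bd57af
  after D4: wrote 6B at 0x00 = bfbaf8bd8f4c
query mem[0x0e]=0x57, mem[0x01]=0xba, mem[0x0c]=0x32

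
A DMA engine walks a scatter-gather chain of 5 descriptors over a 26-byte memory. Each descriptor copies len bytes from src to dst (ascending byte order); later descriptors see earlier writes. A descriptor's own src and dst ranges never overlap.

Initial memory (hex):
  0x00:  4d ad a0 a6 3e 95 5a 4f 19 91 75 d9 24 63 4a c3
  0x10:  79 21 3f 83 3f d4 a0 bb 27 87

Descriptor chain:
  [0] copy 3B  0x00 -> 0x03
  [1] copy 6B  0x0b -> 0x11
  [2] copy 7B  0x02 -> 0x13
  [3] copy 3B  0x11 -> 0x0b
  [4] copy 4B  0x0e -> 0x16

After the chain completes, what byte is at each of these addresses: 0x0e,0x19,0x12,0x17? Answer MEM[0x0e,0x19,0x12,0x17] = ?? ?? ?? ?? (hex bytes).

[0] 0x00->0x03 len=3 : 4d ad a0
[1] 0x0b->0x11 len=6 : d9 24 63 4a c3 79
[2] 0x02->0x13 len=7 : a0 4d ad a0 5a 4f 19
[3] 0x11->0x0b len=3 : d9 24 a0
[4] 0x0e->0x16 len=4 : 4a c3 79 d9
query mem[0x0e]=0x4a, mem[0x19]=0xd9, mem[0x12]=0x24, mem[0x17]=0xc3

MEM[0x0e,0x19,0x12,0x17] = 4a d9 24 c3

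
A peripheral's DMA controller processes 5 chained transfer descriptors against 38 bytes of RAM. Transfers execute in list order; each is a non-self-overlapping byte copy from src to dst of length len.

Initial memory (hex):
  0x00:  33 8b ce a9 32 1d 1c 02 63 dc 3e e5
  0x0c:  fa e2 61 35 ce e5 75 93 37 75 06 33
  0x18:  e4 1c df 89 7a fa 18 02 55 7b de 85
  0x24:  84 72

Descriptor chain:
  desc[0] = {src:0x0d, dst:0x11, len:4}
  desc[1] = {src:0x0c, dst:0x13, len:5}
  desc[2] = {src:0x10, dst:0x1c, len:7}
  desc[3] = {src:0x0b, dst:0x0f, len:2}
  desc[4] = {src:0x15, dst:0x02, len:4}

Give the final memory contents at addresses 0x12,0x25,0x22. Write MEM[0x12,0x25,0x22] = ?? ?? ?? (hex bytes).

D0: mem[0x11..0x14] <- [e2 61 35 ce]
D1: mem[0x13..0x17] <- [fa e2 61 35 ce]
D2: mem[0x1c..0x22] <- [ce e2 61 fa e2 61 35]
D3: mem[0x0f..0x10] <- [e5 fa]
D4: mem[0x02..0x05] <- [61 35 ce e4]
query mem[0x12]=0x61, mem[0x25]=0x72, mem[0x22]=0x35

MEM[0x12,0x25,0x22] = 61 72 35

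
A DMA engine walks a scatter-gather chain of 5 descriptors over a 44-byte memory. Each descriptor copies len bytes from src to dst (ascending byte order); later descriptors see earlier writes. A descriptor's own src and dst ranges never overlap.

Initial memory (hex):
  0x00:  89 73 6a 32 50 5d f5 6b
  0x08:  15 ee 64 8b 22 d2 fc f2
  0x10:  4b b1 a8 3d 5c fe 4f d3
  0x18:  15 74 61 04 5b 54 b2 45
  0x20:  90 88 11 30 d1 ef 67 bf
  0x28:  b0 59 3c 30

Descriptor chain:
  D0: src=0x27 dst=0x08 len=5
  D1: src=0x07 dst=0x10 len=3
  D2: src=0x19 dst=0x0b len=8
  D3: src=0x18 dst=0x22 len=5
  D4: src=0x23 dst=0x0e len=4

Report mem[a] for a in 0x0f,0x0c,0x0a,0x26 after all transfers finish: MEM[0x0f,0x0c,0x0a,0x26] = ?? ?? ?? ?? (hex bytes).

[0] 0x27->0x08 len=5 : bf b0 59 3c 30
[1] 0x07->0x10 len=3 : 6b bf b0
[2] 0x19->0x0b len=8 : 74 61 04 5b 54 b2 45 90
[3] 0x18->0x22 len=5 : 15 74 61 04 5b
[4] 0x23->0x0e len=4 : 74 61 04 5b
query mem[0x0f]=0x61, mem[0x0c]=0x61, mem[0x0a]=0x59, mem[0x26]=0x5b

MEM[0x0f,0x0c,0x0a,0x26] = 61 61 59 5b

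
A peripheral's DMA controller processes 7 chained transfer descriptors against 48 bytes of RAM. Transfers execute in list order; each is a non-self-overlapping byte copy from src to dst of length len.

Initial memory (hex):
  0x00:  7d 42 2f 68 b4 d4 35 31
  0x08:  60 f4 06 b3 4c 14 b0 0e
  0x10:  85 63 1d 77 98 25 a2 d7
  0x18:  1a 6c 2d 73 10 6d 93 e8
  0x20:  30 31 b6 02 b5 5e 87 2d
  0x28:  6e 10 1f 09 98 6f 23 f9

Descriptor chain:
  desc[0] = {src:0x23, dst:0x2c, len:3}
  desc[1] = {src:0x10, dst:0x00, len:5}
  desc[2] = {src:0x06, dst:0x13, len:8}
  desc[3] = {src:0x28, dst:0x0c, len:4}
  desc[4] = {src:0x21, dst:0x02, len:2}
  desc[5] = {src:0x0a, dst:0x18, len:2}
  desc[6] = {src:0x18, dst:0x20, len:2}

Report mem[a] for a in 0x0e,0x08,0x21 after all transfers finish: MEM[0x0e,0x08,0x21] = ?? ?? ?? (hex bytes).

MEM[0x0e,0x08,0x21] = 1f 60 b3

  after D0: wrote 3B at 0x2c = 02b55e
  after D1: wrote 5B at 0x00 = 85631d7798
  after D2: wrote 8B at 0x13 = 353160f406b34c14
  after D3: wrote 4B at 0x0c = 6e101f09
  after D4: wrote 2B at 0x02 = 31b6
  after D5: wrote 2B at 0x18 = 06b3
  after D6: wrote 2B at 0x20 = 06b3
query mem[0x0e]=0x1f, mem[0x08]=0x60, mem[0x21]=0xb3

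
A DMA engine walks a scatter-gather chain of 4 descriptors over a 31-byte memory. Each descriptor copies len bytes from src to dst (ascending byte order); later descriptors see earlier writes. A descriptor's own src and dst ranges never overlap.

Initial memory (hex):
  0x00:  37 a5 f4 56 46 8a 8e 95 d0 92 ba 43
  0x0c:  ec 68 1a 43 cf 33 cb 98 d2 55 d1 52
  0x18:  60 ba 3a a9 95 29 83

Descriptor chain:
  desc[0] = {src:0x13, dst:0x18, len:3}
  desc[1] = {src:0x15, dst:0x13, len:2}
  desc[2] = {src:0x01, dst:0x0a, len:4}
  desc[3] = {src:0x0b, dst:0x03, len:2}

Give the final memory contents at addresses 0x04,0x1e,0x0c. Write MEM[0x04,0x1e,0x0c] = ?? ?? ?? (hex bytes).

#0 dst[0x18+3] := {0x98,0xd2,0x55}
#1 dst[0x13+2] := {0x55,0xd1}
#2 dst[0x0a+4] := {0xa5,0xf4,0x56,0x46}
#3 dst[0x03+2] := {0xf4,0x56}
query mem[0x04]=0x56, mem[0x1e]=0x83, mem[0x0c]=0x56

MEM[0x04,0x1e,0x0c] = 56 83 56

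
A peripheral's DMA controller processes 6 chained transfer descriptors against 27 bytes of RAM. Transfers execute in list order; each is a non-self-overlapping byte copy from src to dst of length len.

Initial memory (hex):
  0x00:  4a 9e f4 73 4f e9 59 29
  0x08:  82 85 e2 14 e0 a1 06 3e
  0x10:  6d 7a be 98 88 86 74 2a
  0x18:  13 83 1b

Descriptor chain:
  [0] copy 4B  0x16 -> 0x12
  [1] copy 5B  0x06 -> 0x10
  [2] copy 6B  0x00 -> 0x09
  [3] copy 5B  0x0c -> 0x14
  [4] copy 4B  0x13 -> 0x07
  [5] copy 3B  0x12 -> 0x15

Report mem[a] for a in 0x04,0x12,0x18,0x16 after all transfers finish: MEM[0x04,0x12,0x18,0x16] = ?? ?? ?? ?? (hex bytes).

#0 dst[0x12+4] := {0x74,0x2a,0x13,0x83}
#1 dst[0x10+5] := {0x59,0x29,0x82,0x85,0xe2}
#2 dst[0x09+6] := {0x4a,0x9e,0xf4,0x73,0x4f,0xe9}
#3 dst[0x14+5] := {0x73,0x4f,0xe9,0x3e,0x59}
#4 dst[0x07+4] := {0x85,0x73,0x4f,0xe9}
#5 dst[0x15+3] := {0x82,0x85,0x73}
query mem[0x04]=0x4f, mem[0x12]=0x82, mem[0x18]=0x59, mem[0x16]=0x85

MEM[0x04,0x12,0x18,0x16] = 4f 82 59 85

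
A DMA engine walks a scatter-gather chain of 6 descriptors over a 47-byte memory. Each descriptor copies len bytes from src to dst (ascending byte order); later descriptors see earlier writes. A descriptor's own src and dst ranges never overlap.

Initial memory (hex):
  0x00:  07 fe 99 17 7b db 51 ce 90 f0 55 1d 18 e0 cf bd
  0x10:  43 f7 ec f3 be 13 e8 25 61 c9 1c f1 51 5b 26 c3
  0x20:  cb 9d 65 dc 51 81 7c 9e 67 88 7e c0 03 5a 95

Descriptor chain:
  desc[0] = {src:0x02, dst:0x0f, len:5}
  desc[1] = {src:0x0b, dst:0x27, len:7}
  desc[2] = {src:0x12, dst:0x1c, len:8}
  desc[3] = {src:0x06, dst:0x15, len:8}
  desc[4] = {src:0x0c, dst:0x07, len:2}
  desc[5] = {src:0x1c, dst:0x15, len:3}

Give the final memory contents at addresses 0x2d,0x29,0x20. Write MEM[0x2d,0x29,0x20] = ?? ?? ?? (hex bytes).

MEM[0x2d,0x29,0x20] = 7b e0 e8

  after D0: wrote 5B at 0x0f = 99177bdb51
  after D1: wrote 7B at 0x27 = 1d18e0cf99177b
  after D2: wrote 8B at 0x1c = db51be13e82561c9
  after D3: wrote 8B at 0x15 = 51ce90f0551d18e0
  after D4: wrote 2B at 0x07 = 18e0
  after D5: wrote 3B at 0x15 = e051be
query mem[0x2d]=0x7b, mem[0x29]=0xe0, mem[0x20]=0xe8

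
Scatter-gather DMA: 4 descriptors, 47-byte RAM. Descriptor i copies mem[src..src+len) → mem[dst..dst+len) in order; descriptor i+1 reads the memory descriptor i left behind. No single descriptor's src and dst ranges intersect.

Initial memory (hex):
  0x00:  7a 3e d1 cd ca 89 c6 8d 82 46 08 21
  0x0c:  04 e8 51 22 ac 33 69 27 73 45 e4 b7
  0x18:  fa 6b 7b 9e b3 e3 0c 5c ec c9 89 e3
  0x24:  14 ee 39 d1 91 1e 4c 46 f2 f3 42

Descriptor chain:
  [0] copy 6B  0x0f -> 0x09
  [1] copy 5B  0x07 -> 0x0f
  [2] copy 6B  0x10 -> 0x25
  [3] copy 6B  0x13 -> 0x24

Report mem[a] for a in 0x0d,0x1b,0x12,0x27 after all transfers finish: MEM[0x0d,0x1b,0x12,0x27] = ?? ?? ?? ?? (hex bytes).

[0] 0x0f->0x09 len=6 : 22 ac 33 69 27 73
[1] 0x07->0x0f len=5 : 8d 82 22 ac 33
[2] 0x10->0x25 len=6 : 82 22 ac 33 73 45
[3] 0x13->0x24 len=6 : 33 73 45 e4 b7 fa
query mem[0x0d]=0x27, mem[0x1b]=0x9e, mem[0x12]=0xac, mem[0x27]=0xe4

MEM[0x0d,0x1b,0x12,0x27] = 27 9e ac e4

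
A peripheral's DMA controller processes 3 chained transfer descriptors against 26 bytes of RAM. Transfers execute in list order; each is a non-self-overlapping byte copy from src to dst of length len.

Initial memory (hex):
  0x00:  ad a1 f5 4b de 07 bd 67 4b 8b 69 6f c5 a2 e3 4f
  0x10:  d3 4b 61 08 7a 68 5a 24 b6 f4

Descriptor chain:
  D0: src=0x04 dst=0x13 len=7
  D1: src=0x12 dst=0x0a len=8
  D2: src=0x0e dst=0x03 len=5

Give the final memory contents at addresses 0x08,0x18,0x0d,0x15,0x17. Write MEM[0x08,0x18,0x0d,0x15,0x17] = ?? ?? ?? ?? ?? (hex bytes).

MEM[0x08,0x18,0x0d,0x15,0x17] = 4b 8b bd bd 4b

D0: mem[0x13..0x19] <- [de 07 bd 67 4b 8b 69]
D1: mem[0x0a..0x11] <- [61 de 07 bd 67 4b 8b 69]
D2: mem[0x03..0x07] <- [67 4b 8b 69 61]
query mem[0x08]=0x4b, mem[0x18]=0x8b, mem[0x0d]=0xbd, mem[0x15]=0xbd, mem[0x17]=0x4b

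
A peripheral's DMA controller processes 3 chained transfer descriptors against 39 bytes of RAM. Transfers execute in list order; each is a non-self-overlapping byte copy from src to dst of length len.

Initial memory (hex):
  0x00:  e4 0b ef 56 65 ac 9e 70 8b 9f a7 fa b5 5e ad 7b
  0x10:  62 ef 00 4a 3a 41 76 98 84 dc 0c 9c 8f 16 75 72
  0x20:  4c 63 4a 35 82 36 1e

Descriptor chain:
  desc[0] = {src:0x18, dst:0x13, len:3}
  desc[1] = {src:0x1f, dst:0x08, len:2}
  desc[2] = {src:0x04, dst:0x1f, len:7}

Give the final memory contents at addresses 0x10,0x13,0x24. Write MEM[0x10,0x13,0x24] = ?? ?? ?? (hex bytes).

MEM[0x10,0x13,0x24] = 62 84 4c

#0 dst[0x13+3] := {0x84,0xdc,0x0c}
#1 dst[0x08+2] := {0x72,0x4c}
#2 dst[0x1f+7] := {0x65,0xac,0x9e,0x70,0x72,0x4c,0xa7}
query mem[0x10]=0x62, mem[0x13]=0x84, mem[0x24]=0x4c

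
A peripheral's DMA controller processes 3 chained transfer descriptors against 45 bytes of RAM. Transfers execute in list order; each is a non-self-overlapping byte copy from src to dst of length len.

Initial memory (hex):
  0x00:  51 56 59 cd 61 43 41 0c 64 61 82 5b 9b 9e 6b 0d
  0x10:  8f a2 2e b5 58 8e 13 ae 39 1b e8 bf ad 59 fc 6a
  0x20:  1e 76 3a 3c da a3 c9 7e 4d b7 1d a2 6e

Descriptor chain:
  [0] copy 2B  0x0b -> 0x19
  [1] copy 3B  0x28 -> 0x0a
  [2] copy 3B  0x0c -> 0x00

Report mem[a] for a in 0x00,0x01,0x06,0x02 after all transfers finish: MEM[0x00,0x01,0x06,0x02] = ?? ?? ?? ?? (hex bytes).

MEM[0x00,0x01,0x06,0x02] = 1d 9e 41 6b

D0: mem[0x19..0x1a] <- [5b 9b]
D1: mem[0x0a..0x0c] <- [4d b7 1d]
D2: mem[0x00..0x02] <- [1d 9e 6b]
query mem[0x00]=0x1d, mem[0x01]=0x9e, mem[0x06]=0x41, mem[0x02]=0x6b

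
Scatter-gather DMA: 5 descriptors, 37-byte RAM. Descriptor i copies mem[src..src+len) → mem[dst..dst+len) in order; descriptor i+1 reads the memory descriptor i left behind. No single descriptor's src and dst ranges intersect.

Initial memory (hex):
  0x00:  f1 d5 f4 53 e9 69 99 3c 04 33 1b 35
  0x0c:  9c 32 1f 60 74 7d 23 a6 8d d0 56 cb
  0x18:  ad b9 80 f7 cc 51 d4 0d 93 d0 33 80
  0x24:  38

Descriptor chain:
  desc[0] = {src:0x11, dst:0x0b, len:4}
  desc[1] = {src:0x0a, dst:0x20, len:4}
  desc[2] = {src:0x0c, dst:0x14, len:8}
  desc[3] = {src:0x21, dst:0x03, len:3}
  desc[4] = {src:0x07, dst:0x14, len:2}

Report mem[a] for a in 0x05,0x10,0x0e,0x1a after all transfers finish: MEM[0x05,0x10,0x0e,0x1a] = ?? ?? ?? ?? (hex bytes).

MEM[0x05,0x10,0x0e,0x1a] = a6 74 8d 23

  after D0: wrote 4B at 0x0b = 7d23a68d
  after D1: wrote 4B at 0x20 = 1b7d23a6
  after D2: wrote 8B at 0x14 = 23a68d60747d23a6
  after D3: wrote 3B at 0x03 = 7d23a6
  after D4: wrote 2B at 0x14 = 3c04
query mem[0x05]=0xa6, mem[0x10]=0x74, mem[0x0e]=0x8d, mem[0x1a]=0x23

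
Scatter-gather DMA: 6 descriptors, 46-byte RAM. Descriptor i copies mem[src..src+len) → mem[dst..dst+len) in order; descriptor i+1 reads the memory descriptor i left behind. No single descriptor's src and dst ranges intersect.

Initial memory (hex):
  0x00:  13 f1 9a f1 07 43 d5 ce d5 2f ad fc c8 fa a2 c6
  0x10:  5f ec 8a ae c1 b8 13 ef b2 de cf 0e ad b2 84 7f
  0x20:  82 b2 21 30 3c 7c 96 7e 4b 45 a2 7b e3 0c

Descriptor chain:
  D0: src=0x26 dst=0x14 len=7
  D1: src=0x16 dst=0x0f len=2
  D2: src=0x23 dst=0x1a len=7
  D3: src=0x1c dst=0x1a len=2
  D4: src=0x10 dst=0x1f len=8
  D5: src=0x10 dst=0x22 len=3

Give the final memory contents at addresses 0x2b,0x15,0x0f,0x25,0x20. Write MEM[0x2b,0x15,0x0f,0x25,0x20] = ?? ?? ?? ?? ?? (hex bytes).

MEM[0x2b,0x15,0x0f,0x25,0x20] = 7b 7e 4b 4b ec

[0] 0x26->0x14 len=7 : 96 7e 4b 45 a2 7b e3
[1] 0x16->0x0f len=2 : 4b 45
[2] 0x23->0x1a len=7 : 30 3c 7c 96 7e 4b 45
[3] 0x1c->0x1a len=2 : 7c 96
[4] 0x10->0x1f len=8 : 45 ec 8a ae 96 7e 4b 45
[5] 0x10->0x22 len=3 : 45 ec 8a
query mem[0x2b]=0x7b, mem[0x15]=0x7e, mem[0x0f]=0x4b, mem[0x25]=0x4b, mem[0x20]=0xec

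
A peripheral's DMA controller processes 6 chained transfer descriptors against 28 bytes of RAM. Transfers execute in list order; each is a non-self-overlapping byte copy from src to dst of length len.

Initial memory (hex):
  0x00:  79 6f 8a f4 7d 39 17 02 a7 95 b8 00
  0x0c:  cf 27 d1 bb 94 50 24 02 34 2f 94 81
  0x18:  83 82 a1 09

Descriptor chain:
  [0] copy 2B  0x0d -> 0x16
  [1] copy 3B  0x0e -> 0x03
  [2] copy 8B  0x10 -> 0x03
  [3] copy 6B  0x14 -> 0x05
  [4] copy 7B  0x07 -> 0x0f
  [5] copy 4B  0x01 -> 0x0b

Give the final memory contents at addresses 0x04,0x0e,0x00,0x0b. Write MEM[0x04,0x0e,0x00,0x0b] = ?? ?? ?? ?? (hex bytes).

D0: mem[0x16..0x17] <- [27 d1]
D1: mem[0x03..0x05] <- [d1 bb 94]
D2: mem[0x03..0x0a] <- [94 50 24 02 34 2f 27 d1]
D3: mem[0x05..0x0a] <- [34 2f 27 d1 83 82]
D4: mem[0x0f..0x15] <- [27 d1 83 82 00 cf 27]
D5: mem[0x0b..0x0e] <- [6f 8a 94 50]
query mem[0x04]=0x50, mem[0x0e]=0x50, mem[0x00]=0x79, mem[0x0b]=0x6f

MEM[0x04,0x0e,0x00,0x0b] = 50 50 79 6f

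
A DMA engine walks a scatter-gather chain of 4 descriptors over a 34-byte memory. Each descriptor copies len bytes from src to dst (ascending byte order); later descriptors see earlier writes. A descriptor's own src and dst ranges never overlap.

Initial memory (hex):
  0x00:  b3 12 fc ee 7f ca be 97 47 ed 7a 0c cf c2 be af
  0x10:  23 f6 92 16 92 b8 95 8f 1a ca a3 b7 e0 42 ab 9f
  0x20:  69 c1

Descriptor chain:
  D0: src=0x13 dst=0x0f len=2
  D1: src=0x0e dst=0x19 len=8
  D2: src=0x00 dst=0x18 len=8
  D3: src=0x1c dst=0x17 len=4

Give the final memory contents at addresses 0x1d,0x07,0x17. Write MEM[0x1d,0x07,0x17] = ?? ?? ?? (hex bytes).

MEM[0x1d,0x07,0x17] = ca 97 7f

[0] 0x13->0x0f len=2 : 16 92
[1] 0x0e->0x19 len=8 : be 16 92 f6 92 16 92 b8
[2] 0x00->0x18 len=8 : b3 12 fc ee 7f ca be 97
[3] 0x1c->0x17 len=4 : 7f ca be 97
query mem[0x1d]=0xca, mem[0x07]=0x97, mem[0x17]=0x7f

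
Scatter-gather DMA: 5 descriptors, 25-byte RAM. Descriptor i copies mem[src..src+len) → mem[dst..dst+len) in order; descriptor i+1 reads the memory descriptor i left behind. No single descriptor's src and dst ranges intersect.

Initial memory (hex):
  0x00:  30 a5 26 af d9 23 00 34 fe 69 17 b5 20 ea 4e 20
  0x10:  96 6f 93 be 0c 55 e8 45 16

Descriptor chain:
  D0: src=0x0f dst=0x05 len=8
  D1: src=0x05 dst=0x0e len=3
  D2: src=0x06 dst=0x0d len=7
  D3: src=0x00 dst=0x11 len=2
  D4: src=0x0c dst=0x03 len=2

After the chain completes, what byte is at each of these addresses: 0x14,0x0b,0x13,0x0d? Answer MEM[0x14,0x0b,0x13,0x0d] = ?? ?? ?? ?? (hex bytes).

#0 dst[0x05+8] := {0x20,0x96,0x6f,0x93,0xbe,0x0c,0x55,0xe8}
#1 dst[0x0e+3] := {0x20,0x96,0x6f}
#2 dst[0x0d+7] := {0x96,0x6f,0x93,0xbe,0x0c,0x55,0xe8}
#3 dst[0x11+2] := {0x30,0xa5}
#4 dst[0x03+2] := {0xe8,0x96}
query mem[0x14]=0x0c, mem[0x0b]=0x55, mem[0x13]=0xe8, mem[0x0d]=0x96

MEM[0x14,0x0b,0x13,0x0d] = 0c 55 e8 96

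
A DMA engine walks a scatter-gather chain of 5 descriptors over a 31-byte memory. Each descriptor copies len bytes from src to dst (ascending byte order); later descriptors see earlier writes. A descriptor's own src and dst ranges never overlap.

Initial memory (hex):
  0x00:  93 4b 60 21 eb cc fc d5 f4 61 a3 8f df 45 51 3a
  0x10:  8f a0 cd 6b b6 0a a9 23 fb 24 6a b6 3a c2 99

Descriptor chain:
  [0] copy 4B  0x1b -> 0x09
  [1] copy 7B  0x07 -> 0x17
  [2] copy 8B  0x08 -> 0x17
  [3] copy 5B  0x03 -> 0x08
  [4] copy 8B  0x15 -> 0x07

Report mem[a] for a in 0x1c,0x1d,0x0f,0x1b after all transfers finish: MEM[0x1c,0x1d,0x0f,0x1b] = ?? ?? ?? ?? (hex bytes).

MEM[0x1c,0x1d,0x0f,0x1b] = 45 51 3a 99

[0] 0x1b->0x09 len=4 : b6 3a c2 99
[1] 0x07->0x17 len=7 : d5 f4 b6 3a c2 99 45
[2] 0x08->0x17 len=8 : f4 b6 3a c2 99 45 51 3a
[3] 0x03->0x08 len=5 : 21 eb cc fc d5
[4] 0x15->0x07 len=8 : 0a a9 f4 b6 3a c2 99 45
query mem[0x1c]=0x45, mem[0x1d]=0x51, mem[0x0f]=0x3a, mem[0x1b]=0x99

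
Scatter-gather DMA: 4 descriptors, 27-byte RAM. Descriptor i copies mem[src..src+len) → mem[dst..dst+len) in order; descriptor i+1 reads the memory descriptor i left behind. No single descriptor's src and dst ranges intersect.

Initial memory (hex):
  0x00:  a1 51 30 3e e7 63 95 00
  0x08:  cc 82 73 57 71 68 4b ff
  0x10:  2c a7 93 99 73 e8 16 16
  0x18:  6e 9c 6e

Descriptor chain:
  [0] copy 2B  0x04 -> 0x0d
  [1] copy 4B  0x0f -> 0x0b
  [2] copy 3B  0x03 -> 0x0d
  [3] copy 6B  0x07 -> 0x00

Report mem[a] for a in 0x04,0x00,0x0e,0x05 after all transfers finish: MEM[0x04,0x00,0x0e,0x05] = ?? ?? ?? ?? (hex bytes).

MEM[0x04,0x00,0x0e,0x05] = ff 00 e7 2c

D0: mem[0x0d..0x0e] <- [e7 63]
D1: mem[0x0b..0x0e] <- [ff 2c a7 93]
D2: mem[0x0d..0x0f] <- [3e e7 63]
D3: mem[0x00..0x05] <- [00 cc 82 73 ff 2c]
query mem[0x04]=0xff, mem[0x00]=0x00, mem[0x0e]=0xe7, mem[0x05]=0x2c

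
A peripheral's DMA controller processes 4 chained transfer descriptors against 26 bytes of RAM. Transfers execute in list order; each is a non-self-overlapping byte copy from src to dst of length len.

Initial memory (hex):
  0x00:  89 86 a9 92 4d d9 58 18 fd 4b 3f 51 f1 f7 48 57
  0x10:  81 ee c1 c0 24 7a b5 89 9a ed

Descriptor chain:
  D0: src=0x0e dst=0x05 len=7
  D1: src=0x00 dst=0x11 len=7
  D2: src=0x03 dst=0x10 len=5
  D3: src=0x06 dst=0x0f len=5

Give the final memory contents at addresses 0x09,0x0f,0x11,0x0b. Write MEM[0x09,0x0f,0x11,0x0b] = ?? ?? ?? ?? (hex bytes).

D0: mem[0x05..0x0b] <- [48 57 81 ee c1 c0 24]
D1: mem[0x11..0x17] <- [89 86 a9 92 4d 48 57]
D2: mem[0x10..0x14] <- [92 4d 48 57 81]
D3: mem[0x0f..0x13] <- [57 81 ee c1 c0]
query mem[0x09]=0xc1, mem[0x0f]=0x57, mem[0x11]=0xee, mem[0x0b]=0x24

MEM[0x09,0x0f,0x11,0x0b] = c1 57 ee 24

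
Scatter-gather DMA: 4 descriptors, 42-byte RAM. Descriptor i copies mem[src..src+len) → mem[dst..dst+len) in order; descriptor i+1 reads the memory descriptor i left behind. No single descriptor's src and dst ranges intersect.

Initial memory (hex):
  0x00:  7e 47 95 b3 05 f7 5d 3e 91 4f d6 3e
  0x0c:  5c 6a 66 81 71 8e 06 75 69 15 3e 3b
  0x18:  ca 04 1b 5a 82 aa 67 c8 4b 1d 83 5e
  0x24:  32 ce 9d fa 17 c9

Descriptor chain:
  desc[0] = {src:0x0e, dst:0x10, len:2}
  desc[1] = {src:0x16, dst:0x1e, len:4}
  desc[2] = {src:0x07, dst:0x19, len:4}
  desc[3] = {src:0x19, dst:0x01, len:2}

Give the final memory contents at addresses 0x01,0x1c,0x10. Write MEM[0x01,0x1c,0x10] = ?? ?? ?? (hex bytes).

  after D0: wrote 2B at 0x10 = 6681
  after D1: wrote 4B at 0x1e = 3e3bca04
  after D2: wrote 4B at 0x19 = 3e914fd6
  after D3: wrote 2B at 0x01 = 3e91
query mem[0x01]=0x3e, mem[0x1c]=0xd6, mem[0x10]=0x66

MEM[0x01,0x1c,0x10] = 3e d6 66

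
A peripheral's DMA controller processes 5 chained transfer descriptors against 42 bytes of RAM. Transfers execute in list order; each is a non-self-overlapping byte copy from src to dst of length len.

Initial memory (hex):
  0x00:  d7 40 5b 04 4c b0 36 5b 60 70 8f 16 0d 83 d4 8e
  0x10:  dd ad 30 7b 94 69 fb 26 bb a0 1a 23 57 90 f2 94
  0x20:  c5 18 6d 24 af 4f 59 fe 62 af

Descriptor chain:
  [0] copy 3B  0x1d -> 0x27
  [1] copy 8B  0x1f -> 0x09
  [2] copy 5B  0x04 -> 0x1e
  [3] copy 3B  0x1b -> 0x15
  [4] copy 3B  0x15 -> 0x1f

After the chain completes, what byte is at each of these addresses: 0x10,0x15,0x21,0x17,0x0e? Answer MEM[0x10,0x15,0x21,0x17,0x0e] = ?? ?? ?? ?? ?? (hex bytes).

MEM[0x10,0x15,0x21,0x17,0x0e] = 59 23 90 90 af

#0 dst[0x27+3] := {0x90,0xf2,0x94}
#1 dst[0x09+8] := {0x94,0xc5,0x18,0x6d,0x24,0xaf,0x4f,0x59}
#2 dst[0x1e+5] := {0x4c,0xb0,0x36,0x5b,0x60}
#3 dst[0x15+3] := {0x23,0x57,0x90}
#4 dst[0x1f+3] := {0x23,0x57,0x90}
query mem[0x10]=0x59, mem[0x15]=0x23, mem[0x21]=0x90, mem[0x17]=0x90, mem[0x0e]=0xaf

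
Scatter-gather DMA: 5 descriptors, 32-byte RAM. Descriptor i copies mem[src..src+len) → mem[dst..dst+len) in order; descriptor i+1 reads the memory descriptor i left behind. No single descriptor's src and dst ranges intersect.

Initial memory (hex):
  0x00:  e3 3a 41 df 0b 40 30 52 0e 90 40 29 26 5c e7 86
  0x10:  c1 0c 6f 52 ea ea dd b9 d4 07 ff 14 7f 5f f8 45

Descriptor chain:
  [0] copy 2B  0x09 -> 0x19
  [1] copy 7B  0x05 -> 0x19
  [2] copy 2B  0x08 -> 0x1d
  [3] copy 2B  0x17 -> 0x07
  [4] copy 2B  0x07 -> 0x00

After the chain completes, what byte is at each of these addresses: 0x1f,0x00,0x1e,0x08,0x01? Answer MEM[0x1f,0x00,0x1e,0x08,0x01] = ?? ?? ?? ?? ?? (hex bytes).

  after D0: wrote 2B at 0x19 = 9040
  after D1: wrote 7B at 0x19 = 4030520e904029
  after D2: wrote 2B at 0x1d = 0e90
  after D3: wrote 2B at 0x07 = b9d4
  after D4: wrote 2B at 0x00 = b9d4
query mem[0x1f]=0x29, mem[0x00]=0xb9, mem[0x1e]=0x90, mem[0x08]=0xd4, mem[0x01]=0xd4

MEM[0x1f,0x00,0x1e,0x08,0x01] = 29 b9 90 d4 d4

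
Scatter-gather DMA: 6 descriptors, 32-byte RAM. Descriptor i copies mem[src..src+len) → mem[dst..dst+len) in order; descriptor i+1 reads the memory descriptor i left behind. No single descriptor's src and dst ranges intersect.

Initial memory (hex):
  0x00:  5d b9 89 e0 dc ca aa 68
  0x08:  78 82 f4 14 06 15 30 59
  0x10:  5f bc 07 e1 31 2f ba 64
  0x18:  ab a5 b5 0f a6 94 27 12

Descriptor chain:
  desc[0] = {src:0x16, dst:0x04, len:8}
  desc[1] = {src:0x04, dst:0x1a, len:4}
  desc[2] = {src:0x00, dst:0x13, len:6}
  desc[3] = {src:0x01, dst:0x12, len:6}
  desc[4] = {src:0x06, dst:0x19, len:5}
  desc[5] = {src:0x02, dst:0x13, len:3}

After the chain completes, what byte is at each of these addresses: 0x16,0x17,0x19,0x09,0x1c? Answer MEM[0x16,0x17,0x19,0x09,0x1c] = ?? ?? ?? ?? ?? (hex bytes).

  after D0: wrote 8B at 0x04 = ba64aba5b50fa694
  after D1: wrote 4B at 0x1a = ba64aba5
  after D2: wrote 6B at 0x13 = 5db989e0ba64
  after D3: wrote 6B at 0x12 = b989e0ba64ab
  after D4: wrote 5B at 0x19 = aba5b50fa6
  after D5: wrote 3B at 0x13 = 89e0ba
query mem[0x16]=0x64, mem[0x17]=0xab, mem[0x19]=0xab, mem[0x09]=0x0f, mem[0x1c]=0x0f

MEM[0x16,0x17,0x19,0x09,0x1c] = 64 ab ab 0f 0f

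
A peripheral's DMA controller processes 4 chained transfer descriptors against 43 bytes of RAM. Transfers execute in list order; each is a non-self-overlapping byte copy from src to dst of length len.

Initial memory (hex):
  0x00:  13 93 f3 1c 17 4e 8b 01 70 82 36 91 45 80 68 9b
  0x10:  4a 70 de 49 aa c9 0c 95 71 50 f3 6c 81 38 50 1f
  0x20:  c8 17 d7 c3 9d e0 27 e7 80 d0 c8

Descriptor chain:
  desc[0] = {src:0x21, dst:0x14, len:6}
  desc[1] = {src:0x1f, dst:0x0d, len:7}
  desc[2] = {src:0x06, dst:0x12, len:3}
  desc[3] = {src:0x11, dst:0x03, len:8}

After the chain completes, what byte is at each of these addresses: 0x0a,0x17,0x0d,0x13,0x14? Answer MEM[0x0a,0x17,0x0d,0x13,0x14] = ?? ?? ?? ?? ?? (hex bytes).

  after D0: wrote 6B at 0x14 = 17d7c39de027
  after D1: wrote 7B at 0x0d = 1fc817d7c39de0
  after D2: wrote 3B at 0x12 = 8b0170
  after D3: wrote 8B at 0x03 = c38b0170d7c39de0
query mem[0x0a]=0xe0, mem[0x17]=0x9d, mem[0x0d]=0x1f, mem[0x13]=0x01, mem[0x14]=0x70

MEM[0x0a,0x17,0x0d,0x13,0x14] = e0 9d 1f 01 70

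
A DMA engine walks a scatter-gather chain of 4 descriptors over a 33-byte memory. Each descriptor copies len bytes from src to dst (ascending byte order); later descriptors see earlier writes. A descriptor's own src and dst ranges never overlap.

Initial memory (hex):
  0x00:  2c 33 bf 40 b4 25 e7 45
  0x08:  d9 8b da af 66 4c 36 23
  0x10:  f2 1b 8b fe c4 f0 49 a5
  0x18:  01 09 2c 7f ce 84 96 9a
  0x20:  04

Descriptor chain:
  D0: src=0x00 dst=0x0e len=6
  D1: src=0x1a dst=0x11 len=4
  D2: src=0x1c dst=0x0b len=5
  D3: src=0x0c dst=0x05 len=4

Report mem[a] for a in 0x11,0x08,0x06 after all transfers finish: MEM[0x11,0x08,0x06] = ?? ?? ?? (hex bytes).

D0: mem[0x0e..0x13] <- [2c 33 bf 40 b4 25]
D1: mem[0x11..0x14] <- [2c 7f ce 84]
D2: mem[0x0b..0x0f] <- [ce 84 96 9a 04]
D3: mem[0x05..0x08] <- [84 96 9a 04]
query mem[0x11]=0x2c, mem[0x08]=0x04, mem[0x06]=0x96

MEM[0x11,0x08,0x06] = 2c 04 96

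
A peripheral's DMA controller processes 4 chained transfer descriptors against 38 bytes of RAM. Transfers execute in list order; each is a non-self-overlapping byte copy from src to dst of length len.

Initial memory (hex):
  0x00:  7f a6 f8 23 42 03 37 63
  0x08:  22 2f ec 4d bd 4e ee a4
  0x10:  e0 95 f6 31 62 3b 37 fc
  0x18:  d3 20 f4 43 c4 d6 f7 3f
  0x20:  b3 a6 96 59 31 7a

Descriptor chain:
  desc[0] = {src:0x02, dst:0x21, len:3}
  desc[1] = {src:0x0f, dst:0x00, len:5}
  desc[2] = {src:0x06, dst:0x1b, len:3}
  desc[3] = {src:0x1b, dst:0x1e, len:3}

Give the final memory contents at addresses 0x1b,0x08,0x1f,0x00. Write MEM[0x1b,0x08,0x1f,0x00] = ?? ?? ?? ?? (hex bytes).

MEM[0x1b,0x08,0x1f,0x00] = 37 22 63 a4

D0: mem[0x21..0x23] <- [f8 23 42]
D1: mem[0x00..0x04] <- [a4 e0 95 f6 31]
D2: mem[0x1b..0x1d] <- [37 63 22]
D3: mem[0x1e..0x20] <- [37 63 22]
query mem[0x1b]=0x37, mem[0x08]=0x22, mem[0x1f]=0x63, mem[0x00]=0xa4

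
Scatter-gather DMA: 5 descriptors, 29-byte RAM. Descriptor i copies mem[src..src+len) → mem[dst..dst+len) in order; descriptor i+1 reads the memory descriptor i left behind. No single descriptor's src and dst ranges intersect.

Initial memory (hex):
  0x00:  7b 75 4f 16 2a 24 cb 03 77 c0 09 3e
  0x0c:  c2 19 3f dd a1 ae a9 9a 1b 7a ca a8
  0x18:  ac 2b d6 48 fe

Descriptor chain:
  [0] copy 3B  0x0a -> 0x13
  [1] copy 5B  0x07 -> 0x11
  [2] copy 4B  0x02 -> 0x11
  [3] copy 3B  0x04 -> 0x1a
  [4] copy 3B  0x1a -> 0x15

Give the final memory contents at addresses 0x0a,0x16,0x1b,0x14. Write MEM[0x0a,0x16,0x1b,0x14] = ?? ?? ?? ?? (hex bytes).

MEM[0x0a,0x16,0x1b,0x14] = 09 24 24 24

#0 dst[0x13+3] := {0x09,0x3e,0xc2}
#1 dst[0x11+5] := {0x03,0x77,0xc0,0x09,0x3e}
#2 dst[0x11+4] := {0x4f,0x16,0x2a,0x24}
#3 dst[0x1a+3] := {0x2a,0x24,0xcb}
#4 dst[0x15+3] := {0x2a,0x24,0xcb}
query mem[0x0a]=0x09, mem[0x16]=0x24, mem[0x1b]=0x24, mem[0x14]=0x24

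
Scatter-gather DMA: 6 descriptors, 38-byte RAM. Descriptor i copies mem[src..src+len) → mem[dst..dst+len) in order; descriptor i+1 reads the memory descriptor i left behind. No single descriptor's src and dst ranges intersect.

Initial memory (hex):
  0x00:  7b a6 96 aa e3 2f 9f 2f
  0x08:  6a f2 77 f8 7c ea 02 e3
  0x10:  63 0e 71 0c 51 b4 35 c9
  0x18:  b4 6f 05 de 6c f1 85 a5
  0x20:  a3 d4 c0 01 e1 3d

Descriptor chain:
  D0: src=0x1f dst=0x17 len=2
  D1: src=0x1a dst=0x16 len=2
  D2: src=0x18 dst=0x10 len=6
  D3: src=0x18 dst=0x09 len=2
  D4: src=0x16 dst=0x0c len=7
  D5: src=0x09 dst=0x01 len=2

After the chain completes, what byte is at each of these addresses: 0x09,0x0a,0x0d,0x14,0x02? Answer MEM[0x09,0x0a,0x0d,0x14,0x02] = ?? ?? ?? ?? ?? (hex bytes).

MEM[0x09,0x0a,0x0d,0x14,0x02] = a3 6f de 6c 6f

D0: mem[0x17..0x18] <- [a5 a3]
D1: mem[0x16..0x17] <- [05 de]
D2: mem[0x10..0x15] <- [a3 6f 05 de 6c f1]
D3: mem[0x09..0x0a] <- [a3 6f]
D4: mem[0x0c..0x12] <- [05 de a3 6f 05 de 6c]
D5: mem[0x01..0x02] <- [a3 6f]
query mem[0x09]=0xa3, mem[0x0a]=0x6f, mem[0x0d]=0xde, mem[0x14]=0x6c, mem[0x02]=0x6f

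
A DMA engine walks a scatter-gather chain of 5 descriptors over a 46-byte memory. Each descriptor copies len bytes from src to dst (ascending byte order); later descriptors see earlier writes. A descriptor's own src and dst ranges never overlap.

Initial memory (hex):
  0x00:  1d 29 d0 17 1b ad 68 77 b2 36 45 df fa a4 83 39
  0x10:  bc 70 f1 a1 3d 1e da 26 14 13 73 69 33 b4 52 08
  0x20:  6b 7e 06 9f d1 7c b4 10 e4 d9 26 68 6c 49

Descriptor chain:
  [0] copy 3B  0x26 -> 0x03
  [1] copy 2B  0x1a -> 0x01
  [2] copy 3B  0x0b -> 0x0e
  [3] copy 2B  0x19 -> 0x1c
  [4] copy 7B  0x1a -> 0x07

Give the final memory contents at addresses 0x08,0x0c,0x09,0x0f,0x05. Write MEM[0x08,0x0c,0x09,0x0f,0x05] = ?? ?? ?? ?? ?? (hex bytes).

MEM[0x08,0x0c,0x09,0x0f,0x05] = 69 08 13 fa e4

[0] 0x26->0x03 len=3 : b4 10 e4
[1] 0x1a->0x01 len=2 : 73 69
[2] 0x0b->0x0e len=3 : df fa a4
[3] 0x19->0x1c len=2 : 13 73
[4] 0x1a->0x07 len=7 : 73 69 13 73 52 08 6b
query mem[0x08]=0x69, mem[0x0c]=0x08, mem[0x09]=0x13, mem[0x0f]=0xfa, mem[0x05]=0xe4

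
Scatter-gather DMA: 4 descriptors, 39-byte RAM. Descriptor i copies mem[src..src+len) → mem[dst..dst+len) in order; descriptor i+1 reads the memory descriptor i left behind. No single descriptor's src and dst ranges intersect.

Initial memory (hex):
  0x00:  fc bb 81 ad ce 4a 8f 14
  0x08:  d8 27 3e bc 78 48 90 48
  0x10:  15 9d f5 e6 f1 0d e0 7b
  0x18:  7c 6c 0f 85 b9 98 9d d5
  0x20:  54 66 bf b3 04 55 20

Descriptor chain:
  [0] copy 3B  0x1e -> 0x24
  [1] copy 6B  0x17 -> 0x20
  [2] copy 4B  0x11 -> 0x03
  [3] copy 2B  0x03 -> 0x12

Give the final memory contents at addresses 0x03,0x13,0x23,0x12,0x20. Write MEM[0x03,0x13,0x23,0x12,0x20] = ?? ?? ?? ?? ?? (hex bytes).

  after D0: wrote 3B at 0x24 = 9dd554
  after D1: wrote 6B at 0x20 = 7b7c6c0f85b9
  after D2: wrote 4B at 0x03 = 9df5e6f1
  after D3: wrote 2B at 0x12 = 9df5
query mem[0x03]=0x9d, mem[0x13]=0xf5, mem[0x23]=0x0f, mem[0x12]=0x9d, mem[0x20]=0x7b

MEM[0x03,0x13,0x23,0x12,0x20] = 9d f5 0f 9d 7b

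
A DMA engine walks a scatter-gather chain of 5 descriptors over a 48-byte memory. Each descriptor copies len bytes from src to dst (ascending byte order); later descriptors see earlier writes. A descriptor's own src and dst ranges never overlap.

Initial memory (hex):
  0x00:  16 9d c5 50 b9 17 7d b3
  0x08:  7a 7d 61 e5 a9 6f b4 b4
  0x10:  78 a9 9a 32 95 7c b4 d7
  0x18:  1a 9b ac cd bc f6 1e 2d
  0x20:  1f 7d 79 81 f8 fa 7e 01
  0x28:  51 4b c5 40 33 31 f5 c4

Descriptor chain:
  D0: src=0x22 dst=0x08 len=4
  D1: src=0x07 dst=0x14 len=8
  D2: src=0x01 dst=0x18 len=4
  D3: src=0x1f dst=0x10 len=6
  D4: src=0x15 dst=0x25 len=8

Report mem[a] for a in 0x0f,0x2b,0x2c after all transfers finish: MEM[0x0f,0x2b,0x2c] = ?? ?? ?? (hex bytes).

MEM[0x0f,0x2b,0x2c] = b4 b9 bc

[0] 0x22->0x08 len=4 : 79 81 f8 fa
[1] 0x07->0x14 len=8 : b3 79 81 f8 fa a9 6f b4
[2] 0x01->0x18 len=4 : 9d c5 50 b9
[3] 0x1f->0x10 len=6 : 2d 1f 7d 79 81 f8
[4] 0x15->0x25 len=8 : f8 81 f8 9d c5 50 b9 bc
query mem[0x0f]=0xb4, mem[0x2b]=0xb9, mem[0x2c]=0xbc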